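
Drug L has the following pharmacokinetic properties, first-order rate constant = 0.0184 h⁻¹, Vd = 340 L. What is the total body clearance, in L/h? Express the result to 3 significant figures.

6.26 L/h

CL = k × Vd = 0.0184 × 340 = 6.256 L/h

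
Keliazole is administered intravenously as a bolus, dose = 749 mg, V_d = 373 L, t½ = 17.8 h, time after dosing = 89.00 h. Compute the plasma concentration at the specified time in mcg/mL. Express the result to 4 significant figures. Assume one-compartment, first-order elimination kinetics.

0.06275 mcg/mL

C₀ = Dose / Vd = 749.0 / 373 = 2.008 mg/L
k = ln2 / t½ = 0.693147 / 17.8 = 0.03894 h⁻¹
t / t½ = 89.00 / 17.8 = 5 half-lives
C = C₀ × (1/2)^5 = 2.008 × 0.03125 = 0.06275 mg/L
(0.06275 mg/L = 0.06275 mcg/mL)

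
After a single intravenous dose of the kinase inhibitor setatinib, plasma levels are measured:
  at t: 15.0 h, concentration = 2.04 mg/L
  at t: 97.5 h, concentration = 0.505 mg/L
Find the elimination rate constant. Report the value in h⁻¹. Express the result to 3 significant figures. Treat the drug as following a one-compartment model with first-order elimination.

0.0169 h⁻¹

k = ln(C₁/C₂) / (t₂ − t₁) = ln(2.04/0.505) / (97.5 − 15.0)
  = 1.396 / 82.50 = 0.01692 h⁻¹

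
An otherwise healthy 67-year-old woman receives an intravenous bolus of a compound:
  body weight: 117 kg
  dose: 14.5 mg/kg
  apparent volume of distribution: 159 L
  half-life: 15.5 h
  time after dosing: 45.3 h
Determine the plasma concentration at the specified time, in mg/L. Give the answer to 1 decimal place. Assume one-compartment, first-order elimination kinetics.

1.4 mg/L

Total dose = 14.5 × 117 = 1697 mg
C₀ = Dose / Vd = 1697 / 159 = 10.67 mg/L
k = ln2 / t½ = 0.693147 / 15.5 = 0.04472 h⁻¹
C = C₀ · e^(−k·t) = 10.67 × e^(−0.04472 × 45.3)
  = 10.67 × 0.1319 = 1.407 mg/L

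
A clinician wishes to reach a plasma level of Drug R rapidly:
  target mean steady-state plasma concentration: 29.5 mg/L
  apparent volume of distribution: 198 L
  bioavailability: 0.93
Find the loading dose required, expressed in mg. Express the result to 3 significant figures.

6280 mg

LD = Css × Vd / F = 29.5 × 198 / 0.93 = 6281 mg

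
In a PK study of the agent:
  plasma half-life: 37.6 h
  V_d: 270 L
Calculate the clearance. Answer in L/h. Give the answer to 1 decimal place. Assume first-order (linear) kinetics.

5.0 L/h

k = ln2 / t½ = 0.693147 / 37.6 = 0.01843 h⁻¹
CL = k × Vd = 0.01843 × 270 = 4.976 L/h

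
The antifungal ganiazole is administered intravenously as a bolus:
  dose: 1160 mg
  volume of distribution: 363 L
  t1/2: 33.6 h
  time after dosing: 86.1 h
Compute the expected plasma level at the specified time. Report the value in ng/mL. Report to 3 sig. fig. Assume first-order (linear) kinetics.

C₀ = Dose / Vd = 1160 / 363 = 3.196 mg/L
k = ln2 / t½ = 0.693147 / 33.6 = 0.02063 h⁻¹
C = C₀ · e^(−k·t) = 3.196 × e^(−0.02063 × 86.1)
  = 3.196 × 0.1693 = 0.5411 mg/L
Convert: 0.5411 mg/L × 1000 = 541.1 ng/mL

541 ng/mL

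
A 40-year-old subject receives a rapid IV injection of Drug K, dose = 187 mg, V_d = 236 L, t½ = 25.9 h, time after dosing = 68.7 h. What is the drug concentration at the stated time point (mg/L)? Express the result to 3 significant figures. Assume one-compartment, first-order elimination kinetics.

0.126 mg/L

C₀ = Dose / Vd = 187.0 / 236 = 0.7924 mg/L
k = ln2 / t½ = 0.693147 / 25.9 = 0.02676 h⁻¹
C = C₀ · e^(−k·t) = 0.7924 × e^(−0.02676 × 68.7)
  = 0.7924 × 0.1591 = 0.1261 mg/L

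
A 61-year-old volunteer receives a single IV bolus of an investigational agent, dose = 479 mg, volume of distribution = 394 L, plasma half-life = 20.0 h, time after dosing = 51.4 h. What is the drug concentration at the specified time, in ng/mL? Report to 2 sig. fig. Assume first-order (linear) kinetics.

200 ng/mL

C₀ = Dose / Vd = 479.0 / 394 = 1.216 mg/L
k = ln2 / t½ = 0.693147 / 20.0 = 0.03466 h⁻¹
C = C₀ · e^(−k·t) = 1.216 × e^(−0.03466 × 51.4)
  = 1.216 × 0.1684 = 0.2048 mg/L
Convert: 0.2048 mg/L × 1000 = 204.8 ng/mL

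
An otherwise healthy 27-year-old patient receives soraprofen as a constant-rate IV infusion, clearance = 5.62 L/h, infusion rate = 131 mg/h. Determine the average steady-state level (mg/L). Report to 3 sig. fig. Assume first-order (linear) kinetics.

23.3 mg/L

At steady state Css = R₀ / CL = 131 / 5.620 = 23.31 mg/L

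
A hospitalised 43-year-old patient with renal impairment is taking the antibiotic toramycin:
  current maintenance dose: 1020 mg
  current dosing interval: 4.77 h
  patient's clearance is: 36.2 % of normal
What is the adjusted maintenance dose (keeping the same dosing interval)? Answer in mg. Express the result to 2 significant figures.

To keep the same average steady-state level, dosing rate must scale with clearance.
CL ratio = 36.2 / 100 = 0.3620
New dose (same interval) = 1020 × 0.3620 = 369.2 mg

370 mg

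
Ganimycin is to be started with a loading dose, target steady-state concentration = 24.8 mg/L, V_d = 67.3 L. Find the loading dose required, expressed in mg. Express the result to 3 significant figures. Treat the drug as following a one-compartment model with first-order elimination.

LD = Css × Vd = 24.8 × 67.3 = 1669 mg

1670 mg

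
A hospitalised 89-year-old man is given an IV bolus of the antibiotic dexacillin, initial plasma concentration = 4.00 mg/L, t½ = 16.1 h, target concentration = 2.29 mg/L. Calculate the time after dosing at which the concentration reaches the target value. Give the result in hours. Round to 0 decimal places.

k = ln2 / t½ = 0.693147 / 16.1 = 0.04305 h⁻¹
t = ln(C₀ / C) / k = ln(4.000 / 2.29) / 0.04305
  = ln(1.747) / 0.04305 = 0.5579 / 0.04305 = 12.96 h

13 h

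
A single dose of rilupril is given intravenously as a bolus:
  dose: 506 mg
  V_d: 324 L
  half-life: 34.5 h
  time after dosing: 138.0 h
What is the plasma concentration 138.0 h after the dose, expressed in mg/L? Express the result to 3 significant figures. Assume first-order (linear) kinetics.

0.0976 mg/L

C₀ = Dose / Vd = 506.0 / 324 = 1.562 mg/L
k = ln2 / t½ = 0.693147 / 34.5 = 0.02009 h⁻¹
t / t½ = 138.0 / 34.5 = 4 half-lives
C = C₀ × (1/2)^4 = 1.562 × 0.06250 = 0.09763 mg/L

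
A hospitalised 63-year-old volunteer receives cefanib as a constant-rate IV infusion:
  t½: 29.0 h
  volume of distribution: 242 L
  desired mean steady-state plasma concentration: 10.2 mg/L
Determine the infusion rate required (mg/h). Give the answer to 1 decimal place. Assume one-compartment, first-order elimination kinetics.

59.0 mg/h

k = ln2 / t½ = 0.693147 / 29.0 = 0.02390 h⁻¹
CL = k × Vd = 0.02390 × 242 = 5.784 L/h
At steady state, infusion rate R₀ = Css × CL = 10.2 × 5.784 = 59.00 mg/h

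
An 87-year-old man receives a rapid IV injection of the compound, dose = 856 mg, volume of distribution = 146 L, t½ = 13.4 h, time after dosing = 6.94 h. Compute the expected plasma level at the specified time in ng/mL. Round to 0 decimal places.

C₀ = Dose / Vd = 856.0 / 146 = 5.863 mg/L
k = ln2 / t½ = 0.693147 / 13.4 = 0.05173 h⁻¹
C = C₀ · e^(−k·t) = 5.863 × e^(−0.05173 × 6.94)
  = 5.863 × 0.6984 = 4.095 mg/L
Convert: 4.095 mg/L × 1000 = 4095 ng/mL

4095 ng/mL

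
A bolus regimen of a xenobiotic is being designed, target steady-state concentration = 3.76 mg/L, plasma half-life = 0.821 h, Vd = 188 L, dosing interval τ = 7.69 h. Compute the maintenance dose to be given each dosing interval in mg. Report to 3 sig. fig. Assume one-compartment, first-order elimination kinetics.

4590 mg

k = ln2 / t½ = 0.693147 / 0.821 = 0.8443 h⁻¹
CL = k × Vd = 0.8443 × 188 = 158.7 L/h
At steady state, Dose/τ = Css × CL.
Dose = Css × CL × τ = 3.76 × 158.7 × 7.69 = 4589 mg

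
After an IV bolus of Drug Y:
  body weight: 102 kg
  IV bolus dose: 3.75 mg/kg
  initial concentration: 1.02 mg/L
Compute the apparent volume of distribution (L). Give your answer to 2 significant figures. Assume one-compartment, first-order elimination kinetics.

380 L

Dose = 3.75 × 102 = 382.5 mg
Vd = Dose / C₀ = 382.5 / 1.02 = 375.0 L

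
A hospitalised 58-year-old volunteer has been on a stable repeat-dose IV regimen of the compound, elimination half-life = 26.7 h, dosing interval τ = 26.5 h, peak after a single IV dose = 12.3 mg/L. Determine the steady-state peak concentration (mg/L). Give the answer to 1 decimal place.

k = ln2 / t½ = 0.693147 / 26.7 = 0.02596 h⁻¹
e^(−kτ) = e^(−0.02596 × 26.5) = 0.5026
Accumulation ratio R = 1 / (1 − e^(−kτ)) = 1 / (1 − 0.5026) = 2.010
Steady-state peak = C₀ × R = 12.3 × 2.010 = 24.72 mg/L

24.7 mg/L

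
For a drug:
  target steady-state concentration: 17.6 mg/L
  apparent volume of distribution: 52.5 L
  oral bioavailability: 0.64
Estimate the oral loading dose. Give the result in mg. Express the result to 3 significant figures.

LD = Css × Vd / F = 17.6 × 52.5 / 0.64 = 1444 mg

1440 mg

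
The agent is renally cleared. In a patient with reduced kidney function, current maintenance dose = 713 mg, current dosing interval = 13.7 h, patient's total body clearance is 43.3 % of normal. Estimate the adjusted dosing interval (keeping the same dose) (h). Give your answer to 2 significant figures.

To keep the same average steady-state level, dosing rate must scale with clearance.
CL ratio = 43.3 / 100 = 0.4330
New interval (same dose) = 13.7 / 0.4330 = 31.64 h

32 h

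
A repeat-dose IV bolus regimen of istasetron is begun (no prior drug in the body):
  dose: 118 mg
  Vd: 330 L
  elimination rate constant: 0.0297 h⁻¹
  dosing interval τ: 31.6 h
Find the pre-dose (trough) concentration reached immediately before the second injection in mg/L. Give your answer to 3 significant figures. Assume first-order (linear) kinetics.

C₀ per dose = Dose / Vd = 118 / 330 = 0.3576 mg/L
Fraction remaining after one interval: r = e^(−kτ) = e^(−0.02970 × 31.6) = 0.3912
Before dose 2, 1 dose has been given (aged 1τ).
C_trough = C₀ × r = 0.3576 × 0.3912 = 0.1399 mg/L

0.140 mg/L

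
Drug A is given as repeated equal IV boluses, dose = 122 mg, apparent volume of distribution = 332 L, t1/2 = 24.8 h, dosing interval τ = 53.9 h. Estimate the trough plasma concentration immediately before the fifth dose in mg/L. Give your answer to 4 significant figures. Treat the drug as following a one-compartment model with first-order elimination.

0.1044 mg/L

C₀ per dose = Dose / Vd = 122 / 332 = 0.3675 mg/L
k = ln2 / t½ = 0.693147 / 24.8 = 0.02795 h⁻¹
Fraction remaining after one interval: r = e^(−kτ) = e^(−0.02795 × 53.9) = 0.2217
Before dose 5, 4 doses have been given (aged 1τ, 2τ, 3τ, 4τ).
C_trough = C₀ × (r + r² + … + r^4) = C₀ × r(1−r^4)/(1−r)
        = 0.3675 × 0.2217 × (1 − 0.002416) / (1 − 0.2217) = 0.1044 mg/L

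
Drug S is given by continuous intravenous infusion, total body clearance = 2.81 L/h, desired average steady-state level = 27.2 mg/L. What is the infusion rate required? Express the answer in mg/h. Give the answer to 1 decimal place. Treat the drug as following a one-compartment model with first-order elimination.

At steady state, infusion rate R₀ = Css × CL = 27.2 × 2.810 = 76.43 mg/h

76.4 mg/h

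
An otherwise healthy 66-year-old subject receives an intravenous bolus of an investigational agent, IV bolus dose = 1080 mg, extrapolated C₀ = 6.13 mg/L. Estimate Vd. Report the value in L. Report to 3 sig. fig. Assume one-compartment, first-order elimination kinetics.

Vd = Dose / C₀ = 1080 / 6.13 = 176.2 L

176 L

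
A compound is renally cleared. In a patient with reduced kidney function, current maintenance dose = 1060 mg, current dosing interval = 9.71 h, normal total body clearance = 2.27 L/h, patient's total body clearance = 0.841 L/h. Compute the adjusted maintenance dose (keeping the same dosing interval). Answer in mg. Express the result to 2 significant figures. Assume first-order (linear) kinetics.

To keep the same average steady-state level, dosing rate must scale with clearance.
CL ratio = 0.841 / 2.27 = 0.3705
New dose (same interval) = 1060 × 0.3705 = 392.7 mg

390 mg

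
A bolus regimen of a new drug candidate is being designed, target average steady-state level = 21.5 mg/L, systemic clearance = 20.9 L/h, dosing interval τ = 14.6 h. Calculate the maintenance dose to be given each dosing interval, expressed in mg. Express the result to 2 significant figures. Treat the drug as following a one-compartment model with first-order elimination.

6600 mg

At steady state, Dose/τ = Css × CL.
Dose = Css × CL × τ = 21.5 × 20.90 × 14.6 = 6561 mg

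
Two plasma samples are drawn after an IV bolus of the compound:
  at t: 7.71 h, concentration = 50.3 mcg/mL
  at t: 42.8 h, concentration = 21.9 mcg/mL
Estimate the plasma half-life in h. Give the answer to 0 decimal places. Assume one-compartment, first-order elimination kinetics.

29 h

k = ln(C₁/C₂) / (t₂ − t₁) = ln(50.3/21.9) / (42.8 − 7.71)
  = 0.8315 / 35.09 = 0.02370 h⁻¹
t½ = ln2 / k = 0.693147 / 0.02370 = 29.25 h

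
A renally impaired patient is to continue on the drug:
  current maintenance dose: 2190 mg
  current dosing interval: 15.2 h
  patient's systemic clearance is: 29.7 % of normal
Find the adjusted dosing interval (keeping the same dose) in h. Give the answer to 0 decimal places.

To keep the same average steady-state level, dosing rate must scale with clearance.
CL ratio = 29.7 / 100 = 0.2970
New interval (same dose) = 15.2 / 0.2970 = 51.18 h

51 h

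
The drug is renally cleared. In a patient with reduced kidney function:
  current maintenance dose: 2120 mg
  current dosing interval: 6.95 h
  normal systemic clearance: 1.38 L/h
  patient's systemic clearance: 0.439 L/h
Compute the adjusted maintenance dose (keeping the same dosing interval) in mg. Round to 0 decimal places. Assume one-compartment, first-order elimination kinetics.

To keep the same average steady-state level, dosing rate must scale with clearance.
CL ratio = 0.439 / 1.38 = 0.3181
New dose (same interval) = 2120 × 0.3181 = 674.4 mg

674 mg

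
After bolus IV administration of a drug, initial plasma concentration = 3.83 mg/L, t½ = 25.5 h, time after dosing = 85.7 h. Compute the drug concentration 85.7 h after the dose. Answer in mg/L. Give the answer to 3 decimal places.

k = ln2 / t½ = 0.693147 / 25.5 = 0.02718 h⁻¹
C = C₀ · e^(−k·t) = 3.830 × e^(−0.02718 × 85.7)
  = 3.830 × 0.09736 = 0.3729 mg/L

0.373 mg/L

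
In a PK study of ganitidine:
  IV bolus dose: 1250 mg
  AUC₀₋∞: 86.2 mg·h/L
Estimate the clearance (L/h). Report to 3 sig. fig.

CL = Dose / AUC = 1250 / 86.2 = 14.50 L/h

14.5 L/h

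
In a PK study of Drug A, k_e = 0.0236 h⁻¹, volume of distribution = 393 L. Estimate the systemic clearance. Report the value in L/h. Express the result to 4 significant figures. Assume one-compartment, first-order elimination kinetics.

CL = k × Vd = 0.0236 × 393 = 9.275 L/h

9.275 L/h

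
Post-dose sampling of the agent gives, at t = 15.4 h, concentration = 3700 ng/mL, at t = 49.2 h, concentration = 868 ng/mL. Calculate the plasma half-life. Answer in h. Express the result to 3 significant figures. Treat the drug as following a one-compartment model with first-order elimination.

k = ln(C₁/C₂) / (t₂ − t₁) = ln(3700/868) / (49.2 − 15.4)
  = 1.450 / 33.80 = 0.04290 h⁻¹
t½ = ln2 / k = 0.693147 / 0.04290 = 16.16 h

16.2 h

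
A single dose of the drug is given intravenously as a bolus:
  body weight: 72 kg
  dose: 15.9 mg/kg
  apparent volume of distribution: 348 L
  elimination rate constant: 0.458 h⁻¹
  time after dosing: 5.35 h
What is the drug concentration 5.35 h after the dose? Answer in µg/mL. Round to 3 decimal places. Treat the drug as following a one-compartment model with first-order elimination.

Total dose = 15.9 × 72 = 1145 mg
C₀ = Dose / Vd = 1145 / 348 = 3.290 mg/L
C = C₀ · e^(−k·t) = 3.290 × e^(−0.4580 × 5.35)
  = 3.290 × 0.08627 = 0.2838 mg/L
(0.2838 mg/L = 0.2838 µg/mL)

0.284 µg/mL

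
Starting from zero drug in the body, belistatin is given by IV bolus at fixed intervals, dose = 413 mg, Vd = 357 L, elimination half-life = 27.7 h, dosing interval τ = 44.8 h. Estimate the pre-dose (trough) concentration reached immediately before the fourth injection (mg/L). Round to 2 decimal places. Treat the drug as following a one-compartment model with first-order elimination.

0.54 mg/L

C₀ per dose = Dose / Vd = 413 / 357 = 1.157 mg/L
k = ln2 / t½ = 0.693147 / 27.7 = 0.02502 h⁻¹
Fraction remaining after one interval: r = e^(−kτ) = e^(−0.02502 × 44.8) = 0.3260
Before dose 4, 3 doses have been given (aged 1τ, 2τ, 3τ).
C_trough = C₀ × (r + r² + … + r^3) = C₀ × r(1−r^3)/(1−r)
        = 1.157 × 0.3260 × (1 − 0.03465) / (1 − 0.3260) = 0.5402 mg/L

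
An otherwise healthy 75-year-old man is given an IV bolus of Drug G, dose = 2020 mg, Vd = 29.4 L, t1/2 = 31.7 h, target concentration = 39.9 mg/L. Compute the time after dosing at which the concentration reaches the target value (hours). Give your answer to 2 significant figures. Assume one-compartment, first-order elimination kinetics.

C₀ = Dose / Vd = 2020 / 29.4 = 68.71 mg/L
k = ln2 / t½ = 0.693147 / 31.7 = 0.02187 h⁻¹
t = ln(C₀ / C) / k = ln(68.71 / 39.9) / 0.02187
  = ln(1.722) / 0.02187 = 0.5435 / 0.02187 = 24.85 h

25 h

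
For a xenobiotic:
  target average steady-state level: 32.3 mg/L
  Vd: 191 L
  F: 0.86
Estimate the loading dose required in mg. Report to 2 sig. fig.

LD = Css × Vd / F = 32.3 × 191 / 0.86 = 7174 mg

7200 mg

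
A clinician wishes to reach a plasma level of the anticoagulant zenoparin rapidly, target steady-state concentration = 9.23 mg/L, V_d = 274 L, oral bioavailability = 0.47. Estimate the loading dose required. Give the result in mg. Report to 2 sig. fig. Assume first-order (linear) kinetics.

5400 mg

LD = Css × Vd / F = 9.23 × 274 / 0.47 = 5381 mg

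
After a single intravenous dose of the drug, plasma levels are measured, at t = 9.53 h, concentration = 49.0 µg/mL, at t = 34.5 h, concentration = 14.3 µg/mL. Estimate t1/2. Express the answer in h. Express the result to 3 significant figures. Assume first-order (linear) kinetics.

14.1 h

k = ln(C₁/C₂) / (t₂ − t₁) = ln(49.0/14.3) / (34.5 − 9.53)
  = 1.232 / 24.97 = 0.04934 h⁻¹
t½ = ln2 / k = 0.693147 / 0.04934 = 14.05 h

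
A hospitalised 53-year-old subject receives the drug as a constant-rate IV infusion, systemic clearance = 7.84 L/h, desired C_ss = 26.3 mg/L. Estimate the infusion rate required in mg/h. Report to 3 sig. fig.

At steady state, infusion rate R₀ = Css × CL = 26.3 × 7.840 = 206.2 mg/h

206 mg/h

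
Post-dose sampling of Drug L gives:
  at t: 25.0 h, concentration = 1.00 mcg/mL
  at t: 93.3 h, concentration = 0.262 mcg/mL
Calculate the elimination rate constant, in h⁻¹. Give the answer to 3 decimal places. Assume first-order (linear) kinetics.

0.020 h⁻¹

k = ln(C₁/C₂) / (t₂ − t₁) = ln(1.00/0.262) / (93.3 − 25.0)
  = 1.339 / 68.30 = 0.01960 h⁻¹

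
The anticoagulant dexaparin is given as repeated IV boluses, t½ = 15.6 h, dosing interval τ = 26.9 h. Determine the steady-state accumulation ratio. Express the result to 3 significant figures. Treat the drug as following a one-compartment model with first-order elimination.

k = ln2 / t½ = 0.693147 / 15.6 = 0.04443 h⁻¹
e^(−kτ) = e^(−0.04443 × 26.9) = 0.3027
Accumulation ratio R = 1 / (1 − e^(−kτ)) = 1 / (1 − 0.3027) = 1.434

1.43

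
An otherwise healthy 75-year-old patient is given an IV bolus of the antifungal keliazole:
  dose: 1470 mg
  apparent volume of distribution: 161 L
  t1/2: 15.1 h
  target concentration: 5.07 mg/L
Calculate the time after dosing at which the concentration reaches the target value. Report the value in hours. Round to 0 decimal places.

13 h

C₀ = Dose / Vd = 1470 / 161 = 9.130 mg/L
k = ln2 / t½ = 0.693147 / 15.1 = 0.04590 h⁻¹
t = ln(C₀ / C) / k = ln(9.130 / 5.07) / 0.04590
  = ln(1.801) / 0.04590 = 0.5883 / 0.04590 = 12.82 h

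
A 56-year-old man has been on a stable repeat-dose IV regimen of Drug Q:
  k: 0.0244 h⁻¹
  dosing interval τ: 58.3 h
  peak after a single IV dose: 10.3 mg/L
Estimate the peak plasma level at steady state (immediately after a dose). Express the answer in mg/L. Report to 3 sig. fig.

13.6 mg/L

e^(−kτ) = e^(−0.02440 × 58.3) = 0.2411
Accumulation ratio R = 1 / (1 − e^(−kτ)) = 1 / (1 − 0.2411) = 1.318
Steady-state peak = C₀ × R = 10.3 × 1.318 = 13.58 mg/L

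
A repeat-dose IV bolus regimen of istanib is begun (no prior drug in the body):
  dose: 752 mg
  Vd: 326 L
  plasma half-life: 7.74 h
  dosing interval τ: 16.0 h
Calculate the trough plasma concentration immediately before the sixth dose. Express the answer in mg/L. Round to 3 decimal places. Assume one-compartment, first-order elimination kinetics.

0.722 mg/L

C₀ per dose = Dose / Vd = 752 / 326 = 2.307 mg/L
k = ln2 / t½ = 0.693147 / 7.74 = 0.08955 h⁻¹
Fraction remaining after one interval: r = e^(−kτ) = e^(−0.08955 × 16.0) = 0.2386
Before dose 6, 5 doses have been given (aged 1τ, 2τ, 3τ, 4τ, 5τ).
C_trough = C₀ × (r + r² + … + r^5) = C₀ × r(1−r^5)/(1−r)
        = 2.307 × 0.2386 × (1 − 0.0007733) / (1 − 0.2386) = 0.7224 mg/L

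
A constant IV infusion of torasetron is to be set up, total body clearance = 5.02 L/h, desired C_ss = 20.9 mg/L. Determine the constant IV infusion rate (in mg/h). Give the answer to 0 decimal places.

105 mg/h

At steady state, infusion rate R₀ = Css × CL = 20.9 × 5.020 = 104.9 mg/h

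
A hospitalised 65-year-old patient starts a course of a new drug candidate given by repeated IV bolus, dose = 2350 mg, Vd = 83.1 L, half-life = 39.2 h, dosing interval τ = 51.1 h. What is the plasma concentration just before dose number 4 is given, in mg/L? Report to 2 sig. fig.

C₀ per dose = Dose / Vd = 2350 / 83.1 = 28.28 mg/L
k = ln2 / t½ = 0.693147 / 39.2 = 0.01768 h⁻¹
Fraction remaining after one interval: r = e^(−kτ) = e^(−0.01768 × 51.1) = 0.4052
Before dose 4, 3 doses have been given (aged 1τ, 2τ, 3τ).
C_trough = C₀ × (r + r² + … + r^3) = C₀ × r(1−r^3)/(1−r)
        = 28.28 × 0.4052 × (1 − 0.06653) / (1 − 0.4052) = 17.98 mg/L

18 mg/L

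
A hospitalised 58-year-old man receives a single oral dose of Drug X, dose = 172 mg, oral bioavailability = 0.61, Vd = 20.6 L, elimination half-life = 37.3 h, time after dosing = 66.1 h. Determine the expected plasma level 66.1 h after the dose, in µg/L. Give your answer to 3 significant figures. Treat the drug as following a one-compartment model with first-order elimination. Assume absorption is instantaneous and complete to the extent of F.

Amount reaching circulation = F × Dose = 0.61 × 172.0 = 104.9 mg
C₀ = F·Dose / Vd = 104.9 / 20.6 = 5.092 mg/L
k = ln2 / t½ = 0.693147 / 37.3 = 0.01858 h⁻¹
C = C₀ · e^(−k·t) = 5.092 × e^(−0.01858 × 66.1)
  = 5.092 × 0.2928 = 1.491 mg/L
Convert: 1.491 mg/L × 1000 = 1491 µg/L

1490 µg/L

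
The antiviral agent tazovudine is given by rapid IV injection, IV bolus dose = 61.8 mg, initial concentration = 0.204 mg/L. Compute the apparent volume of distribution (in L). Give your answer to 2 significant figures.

300 L

Vd = Dose / C₀ = 61.80 / 0.204 = 302.9 L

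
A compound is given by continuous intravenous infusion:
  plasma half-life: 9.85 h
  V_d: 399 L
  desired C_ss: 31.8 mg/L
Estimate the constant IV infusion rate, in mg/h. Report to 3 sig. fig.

k = ln2 / t½ = 0.693147 / 9.85 = 0.07037 h⁻¹
CL = k × Vd = 0.07037 × 399 = 28.08 L/h
At steady state, infusion rate R₀ = Css × CL = 31.8 × 28.08 = 892.9 mg/h

893 mg/h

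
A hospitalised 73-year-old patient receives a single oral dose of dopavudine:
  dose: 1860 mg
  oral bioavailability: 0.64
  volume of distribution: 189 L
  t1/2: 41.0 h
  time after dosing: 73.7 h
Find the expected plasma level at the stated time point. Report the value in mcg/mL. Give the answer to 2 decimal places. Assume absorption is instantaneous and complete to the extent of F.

1.81 mcg/mL

Amount reaching circulation = F × Dose = 0.64 × 1860 = 1190 mg
C₀ = F·Dose / Vd = 1190 / 189 = 6.296 mg/L
k = ln2 / t½ = 0.693147 / 41.0 = 0.01691 h⁻¹
C = C₀ · e^(−k·t) = 6.296 × e^(−0.01691 × 73.7)
  = 6.296 × 0.2876 = 1.811 mg/L
(1.811 mg/L = 1.811 mcg/mL)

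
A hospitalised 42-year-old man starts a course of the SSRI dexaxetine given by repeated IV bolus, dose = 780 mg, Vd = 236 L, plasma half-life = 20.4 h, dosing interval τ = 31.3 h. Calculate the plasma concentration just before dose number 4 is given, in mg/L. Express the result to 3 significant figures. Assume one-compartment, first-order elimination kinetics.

1.67 mg/L

C₀ per dose = Dose / Vd = 780 / 236 = 3.305 mg/L
k = ln2 / t½ = 0.693147 / 20.4 = 0.03398 h⁻¹
Fraction remaining after one interval: r = e^(−kτ) = e^(−0.03398 × 31.3) = 0.3452
Before dose 4, 3 doses have been given (aged 1τ, 2τ, 3τ).
C_trough = C₀ × (r + r² + … + r^3) = C₀ × r(1−r^3)/(1−r)
        = 3.305 × 0.3452 × (1 − 0.04114) / (1 − 0.3452) = 1.671 mg/L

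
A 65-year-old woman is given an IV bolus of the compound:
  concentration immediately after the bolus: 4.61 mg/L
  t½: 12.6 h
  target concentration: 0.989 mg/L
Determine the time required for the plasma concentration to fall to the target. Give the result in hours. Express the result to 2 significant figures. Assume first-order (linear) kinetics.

k = ln2 / t½ = 0.693147 / 12.6 = 0.05501 h⁻¹
t = ln(C₀ / C) / k = ln(4.610 / 0.989) / 0.05501
  = ln(4.661) / 0.05501 = 1.539 / 0.05501 = 27.98 h

28 h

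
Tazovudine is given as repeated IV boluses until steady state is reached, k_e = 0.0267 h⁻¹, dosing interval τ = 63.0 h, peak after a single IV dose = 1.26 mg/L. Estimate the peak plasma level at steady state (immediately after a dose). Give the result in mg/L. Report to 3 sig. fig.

e^(−kτ) = e^(−0.02670 × 63.0) = 0.1860
Accumulation ratio R = 1 / (1 − e^(−kτ)) = 1 / (1 − 0.1860) = 1.229
Steady-state peak = C₀ × R = 1.26 × 1.229 = 1.549 mg/L

1.55 mg/L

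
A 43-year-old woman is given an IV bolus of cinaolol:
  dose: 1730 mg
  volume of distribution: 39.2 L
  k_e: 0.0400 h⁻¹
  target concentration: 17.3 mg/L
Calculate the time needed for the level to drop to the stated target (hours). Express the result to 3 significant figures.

C₀ = Dose / Vd = 1730 / 39.2 = 44.13 mg/L
t = ln(C₀ / C) / k = ln(44.13 / 17.3) / 0.04000
  = ln(2.551) / 0.04000 = 0.9365 / 0.04000 = 23.41 h

23.4 h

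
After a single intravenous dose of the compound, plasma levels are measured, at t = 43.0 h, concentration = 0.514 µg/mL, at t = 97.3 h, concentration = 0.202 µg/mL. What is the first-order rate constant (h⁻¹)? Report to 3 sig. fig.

0.0172 h⁻¹

k = ln(C₁/C₂) / (t₂ − t₁) = ln(0.514/0.202) / (97.3 − 43.0)
  = 0.9340 / 54.30 = 0.01720 h⁻¹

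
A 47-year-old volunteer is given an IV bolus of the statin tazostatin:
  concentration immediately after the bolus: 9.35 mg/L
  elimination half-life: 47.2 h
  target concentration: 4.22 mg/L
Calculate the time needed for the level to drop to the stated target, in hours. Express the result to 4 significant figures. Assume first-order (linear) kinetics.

54.17 h

k = ln2 / t½ = 0.693147 / 47.2 = 0.01469 h⁻¹
t = ln(C₀ / C) / k = ln(9.350 / 4.22) / 0.01469
  = ln(2.216) / 0.01469 = 0.7957 / 0.01469 = 54.17 h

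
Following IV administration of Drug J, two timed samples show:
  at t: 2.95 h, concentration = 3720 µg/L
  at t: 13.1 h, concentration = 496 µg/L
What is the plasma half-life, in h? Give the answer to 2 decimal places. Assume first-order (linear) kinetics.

3.49 h

k = ln(C₁/C₂) / (t₂ − t₁) = ln(3720/496) / (13.1 − 2.95)
  = 2.015 / 10.15 = 0.1985 h⁻¹
t½ = ln2 / k = 0.693147 / 0.1985 = 3.492 h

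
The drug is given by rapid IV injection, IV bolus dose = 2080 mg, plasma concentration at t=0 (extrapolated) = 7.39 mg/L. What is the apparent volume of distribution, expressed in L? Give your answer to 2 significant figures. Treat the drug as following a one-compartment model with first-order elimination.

Vd = Dose / C₀ = 2080 / 7.39 = 281.5 L

280 L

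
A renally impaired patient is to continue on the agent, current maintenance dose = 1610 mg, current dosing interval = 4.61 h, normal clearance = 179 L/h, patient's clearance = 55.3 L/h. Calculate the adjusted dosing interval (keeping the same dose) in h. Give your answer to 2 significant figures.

To keep the same average steady-state level, dosing rate must scale with clearance.
CL ratio = 55.3 / 179 = 0.3089
New interval (same dose) = 4.61 / 0.3089 = 14.92 h

15 h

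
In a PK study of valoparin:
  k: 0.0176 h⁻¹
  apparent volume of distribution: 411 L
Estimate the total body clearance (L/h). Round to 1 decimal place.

CL = k × Vd = 0.0176 × 411 = 7.234 L/h

7.2 L/h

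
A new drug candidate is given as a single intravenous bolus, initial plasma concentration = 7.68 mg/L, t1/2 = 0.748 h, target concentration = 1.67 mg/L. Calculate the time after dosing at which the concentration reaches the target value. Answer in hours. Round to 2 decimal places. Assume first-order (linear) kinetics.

k = ln2 / t½ = 0.693147 / 0.748 = 0.9267 h⁻¹
t = ln(C₀ / C) / k = ln(7.680 / 1.67) / 0.9267
  = ln(4.599) / 0.9267 = 1.526 / 0.9267 = 1.647 h

1.65 h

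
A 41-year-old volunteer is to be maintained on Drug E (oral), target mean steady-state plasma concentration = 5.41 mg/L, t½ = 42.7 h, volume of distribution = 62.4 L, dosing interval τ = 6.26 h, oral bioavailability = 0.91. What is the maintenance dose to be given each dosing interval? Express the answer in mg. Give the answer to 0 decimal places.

38 mg

k = ln2 / t½ = 0.693147 / 42.7 = 0.01623 h⁻¹
CL = k × Vd = 0.01623 × 62.4 = 1.013 L/h
At steady state, F × (Dose/τ) = Css × CL.
Dose = Css × CL × τ / F = 5.41 × 1.013 × 6.26 / 0.91 = 37.70 mg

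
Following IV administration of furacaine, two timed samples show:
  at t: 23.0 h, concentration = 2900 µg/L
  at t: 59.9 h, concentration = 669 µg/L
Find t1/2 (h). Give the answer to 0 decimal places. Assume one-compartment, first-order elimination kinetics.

k = ln(C₁/C₂) / (t₂ − t₁) = ln(2900/669) / (59.9 − 23.0)
  = 1.467 / 36.90 = 0.03976 h⁻¹
t½ = ln2 / k = 0.693147 / 0.03976 = 17.43 h

17 h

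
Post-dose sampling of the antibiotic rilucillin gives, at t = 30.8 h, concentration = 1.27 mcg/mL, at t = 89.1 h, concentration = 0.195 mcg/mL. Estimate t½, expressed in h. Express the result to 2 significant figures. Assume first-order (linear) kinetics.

k = ln(C₁/C₂) / (t₂ − t₁) = ln(1.27/0.195) / (89.1 − 30.8)
  = 1.874 / 58.30 = 0.03214 h⁻¹
t½ = ln2 / k = 0.693147 / 0.03214 = 21.57 h

22 h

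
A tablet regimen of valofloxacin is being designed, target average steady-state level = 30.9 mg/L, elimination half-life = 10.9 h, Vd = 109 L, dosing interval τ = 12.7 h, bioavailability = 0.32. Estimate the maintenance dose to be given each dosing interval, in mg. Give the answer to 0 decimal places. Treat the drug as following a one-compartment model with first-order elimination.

k = ln2 / t½ = 0.693147 / 10.9 = 0.06359 h⁻¹
CL = k × Vd = 0.06359 × 109 = 6.931 L/h
At steady state, F × (Dose/τ) = Css × CL.
Dose = Css × CL × τ / F = 30.9 × 6.931 × 12.7 / 0.32 = 8500 mg

8500 mg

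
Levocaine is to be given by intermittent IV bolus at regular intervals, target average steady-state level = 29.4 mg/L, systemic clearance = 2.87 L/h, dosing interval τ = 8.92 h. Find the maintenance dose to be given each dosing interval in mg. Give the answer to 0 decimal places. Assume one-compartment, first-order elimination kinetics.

At steady state, Dose/τ = Css × CL.
Dose = Css × CL × τ = 29.4 × 2.870 × 8.92 = 752.7 mg

753 mg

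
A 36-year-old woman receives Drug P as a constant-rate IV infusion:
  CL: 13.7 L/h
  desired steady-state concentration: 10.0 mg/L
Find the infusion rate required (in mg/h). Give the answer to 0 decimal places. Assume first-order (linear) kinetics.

At steady state, infusion rate R₀ = Css × CL = 10.0 × 13.70 = 137.0 mg/h

137 mg/h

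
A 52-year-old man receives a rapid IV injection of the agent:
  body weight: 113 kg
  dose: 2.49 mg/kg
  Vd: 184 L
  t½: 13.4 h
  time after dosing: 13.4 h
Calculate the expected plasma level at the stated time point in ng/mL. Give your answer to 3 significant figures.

Total dose = 2.49 × 113 = 281.4 mg
C₀ = Dose / Vd = 281.4 / 184 = 1.529 mg/L
k = ln2 / t½ = 0.693147 / 13.4 = 0.05173 h⁻¹
C = C₀ · e^(−k·t) = 1.529 × e^(−0.05173 × 13.4)
  = 1.529 × 0.5000 = 0.7645 mg/L
Convert: 0.7645 mg/L × 1000 = 764.5 ng/mL

765 ng/mL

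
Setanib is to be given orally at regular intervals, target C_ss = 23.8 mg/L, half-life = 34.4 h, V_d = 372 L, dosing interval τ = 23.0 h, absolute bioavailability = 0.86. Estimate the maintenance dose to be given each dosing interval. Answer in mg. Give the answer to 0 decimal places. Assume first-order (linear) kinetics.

k = ln2 / t½ = 0.693147 / 34.4 = 0.02015 h⁻¹
CL = k × Vd = 0.02015 × 372 = 7.496 L/h
At steady state, F × (Dose/τ) = Css × CL.
Dose = Css × CL × τ / F = 23.8 × 7.496 × 23.0 / 0.86 = 4771 mg

4771 mg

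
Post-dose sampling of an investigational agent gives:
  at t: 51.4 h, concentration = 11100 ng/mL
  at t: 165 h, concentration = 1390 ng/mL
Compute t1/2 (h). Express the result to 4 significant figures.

37.90 h

k = ln(C₁/C₂) / (t₂ − t₁) = ln(11100/1390) / (165 − 51.4)
  = 2.078 / 113.6 = 0.01829 h⁻¹
t½ = ln2 / k = 0.693147 / 0.01829 = 37.90 h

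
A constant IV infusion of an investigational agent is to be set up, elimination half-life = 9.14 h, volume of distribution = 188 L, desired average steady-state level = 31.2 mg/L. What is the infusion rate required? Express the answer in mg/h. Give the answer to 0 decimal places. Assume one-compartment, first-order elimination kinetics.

445 mg/h

k = ln2 / t½ = 0.693147 / 9.14 = 0.07584 h⁻¹
CL = k × Vd = 0.07584 × 188 = 14.26 L/h
At steady state, infusion rate R₀ = Css × CL = 31.2 × 14.26 = 444.9 mg/h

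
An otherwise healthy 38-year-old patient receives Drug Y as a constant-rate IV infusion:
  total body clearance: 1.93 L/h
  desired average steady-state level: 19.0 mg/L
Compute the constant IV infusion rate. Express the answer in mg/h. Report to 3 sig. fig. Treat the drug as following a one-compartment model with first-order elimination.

36.7 mg/h

At steady state, infusion rate R₀ = Css × CL = 19.0 × 1.930 = 36.67 mg/h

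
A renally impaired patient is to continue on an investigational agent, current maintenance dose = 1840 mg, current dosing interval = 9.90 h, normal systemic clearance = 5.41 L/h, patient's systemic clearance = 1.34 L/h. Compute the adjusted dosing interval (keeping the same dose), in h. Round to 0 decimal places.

40 h

To keep the same average steady-state level, dosing rate must scale with clearance.
CL ratio = 1.34 / 5.41 = 0.2477
New interval (same dose) = 9.90 / 0.2477 = 39.97 h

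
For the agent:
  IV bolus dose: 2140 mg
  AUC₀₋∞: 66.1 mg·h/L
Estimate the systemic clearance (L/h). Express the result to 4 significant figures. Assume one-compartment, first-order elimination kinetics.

CL = Dose / AUC = 2140 / 66.1 = 32.38 L/h

32.38 L/h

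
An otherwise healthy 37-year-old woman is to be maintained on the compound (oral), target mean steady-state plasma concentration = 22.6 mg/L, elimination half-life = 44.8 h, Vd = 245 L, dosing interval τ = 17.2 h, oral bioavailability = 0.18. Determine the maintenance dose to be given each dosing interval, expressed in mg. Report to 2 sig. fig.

8200 mg

k = ln2 / t½ = 0.693147 / 44.8 = 0.01547 h⁻¹
CL = k × Vd = 0.01547 × 245 = 3.790 L/h
At steady state, F × (Dose/τ) = Css × CL.
Dose = Css × CL × τ / F = 22.6 × 3.790 × 17.2 / 0.18 = 8185 mg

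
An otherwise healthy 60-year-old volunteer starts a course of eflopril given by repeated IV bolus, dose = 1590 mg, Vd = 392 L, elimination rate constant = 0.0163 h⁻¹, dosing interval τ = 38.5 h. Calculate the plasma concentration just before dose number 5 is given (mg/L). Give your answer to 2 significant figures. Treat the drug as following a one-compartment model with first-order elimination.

C₀ per dose = Dose / Vd = 1590 / 392 = 4.056 mg/L
Fraction remaining after one interval: r = e^(−kτ) = e^(−0.01630 × 38.5) = 0.5339
Before dose 5, 4 doses have been given (aged 1τ, 2τ, 3τ, 4τ).
C_trough = C₀ × (r + r² + … + r^4) = C₀ × r(1−r^4)/(1−r)
        = 4.056 × 0.5339 × (1 − 0.08125) / (1 − 0.5339) = 4.269 mg/L

4.3 mg/L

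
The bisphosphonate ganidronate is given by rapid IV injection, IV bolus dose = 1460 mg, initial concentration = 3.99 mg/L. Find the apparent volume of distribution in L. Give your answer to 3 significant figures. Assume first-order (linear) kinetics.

Vd = Dose / C₀ = 1460 / 3.99 = 365.9 L

366 L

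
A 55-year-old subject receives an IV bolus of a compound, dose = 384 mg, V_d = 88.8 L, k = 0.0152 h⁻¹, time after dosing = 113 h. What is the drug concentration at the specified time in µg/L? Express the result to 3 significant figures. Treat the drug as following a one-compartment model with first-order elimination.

C₀ = Dose / Vd = 384.0 / 88.8 = 4.324 mg/L
C = C₀ · e^(−k·t) = 4.324 × e^(−0.01520 × 113)
  = 4.324 × 0.1795 = 0.7762 mg/L
Convert: 0.7762 mg/L × 1000 = 776.2 µg/L

776 µg/L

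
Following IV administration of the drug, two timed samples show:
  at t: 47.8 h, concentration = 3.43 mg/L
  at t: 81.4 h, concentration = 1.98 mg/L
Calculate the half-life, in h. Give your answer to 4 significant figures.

k = ln(C₁/C₂) / (t₂ − t₁) = ln(3.43/1.98) / (81.4 − 47.8)
  = 0.5495 / 33.60 = 0.01635 h⁻¹
t½ = ln2 / k = 0.693147 / 0.01635 = 42.39 h

42.39 h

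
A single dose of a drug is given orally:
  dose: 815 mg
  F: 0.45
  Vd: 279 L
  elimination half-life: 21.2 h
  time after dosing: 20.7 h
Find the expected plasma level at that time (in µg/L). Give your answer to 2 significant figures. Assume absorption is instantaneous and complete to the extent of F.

670 µg/L

Amount reaching circulation = F × Dose = 0.45 × 815.0 = 366.8 mg
C₀ = F·Dose / Vd = 366.8 / 279 = 1.315 mg/L
k = ln2 / t½ = 0.693147 / 21.2 = 0.03270 h⁻¹
C = C₀ · e^(−k·t) = 1.315 × e^(−0.03270 × 20.7)
  = 1.315 × 0.5082 = 0.6683 mg/L
Convert: 0.6683 mg/L × 1000 = 668.3 µg/L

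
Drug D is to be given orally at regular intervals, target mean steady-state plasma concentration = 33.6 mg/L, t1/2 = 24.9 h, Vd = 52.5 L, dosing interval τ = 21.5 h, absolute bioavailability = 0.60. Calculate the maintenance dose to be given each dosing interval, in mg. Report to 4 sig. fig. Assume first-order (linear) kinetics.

k = ln2 / t½ = 0.693147 / 24.9 = 0.02784 h⁻¹
CL = k × Vd = 0.02784 × 52.5 = 1.462 L/h
At steady state, F × (Dose/τ) = Css × CL.
Dose = Css × CL × τ / F = 33.6 × 1.462 × 21.5 / 0.60 = 1760 mg

1760 mg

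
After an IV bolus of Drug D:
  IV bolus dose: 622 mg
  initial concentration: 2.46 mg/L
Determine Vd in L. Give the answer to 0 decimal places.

Vd = Dose / C₀ = 622.0 / 2.46 = 252.8 L

253 L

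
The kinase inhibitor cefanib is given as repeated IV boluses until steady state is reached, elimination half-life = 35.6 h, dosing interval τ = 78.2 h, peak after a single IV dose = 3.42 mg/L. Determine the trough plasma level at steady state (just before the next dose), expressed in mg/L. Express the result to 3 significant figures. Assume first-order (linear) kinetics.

k = ln2 / t½ = 0.693147 / 35.6 = 0.01947 h⁻¹
e^(−kτ) = e^(−0.01947 × 78.2) = 0.2182
Accumulation ratio R = 1 / (1 − e^(−kτ)) = 1 / (1 − 0.2182) = 1.279
Steady-state trough = C₀ × R × e^(−kτ) = 3.42 × 1.279 × 0.2182 = 0.9544 mg/L

0.954 mg/L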